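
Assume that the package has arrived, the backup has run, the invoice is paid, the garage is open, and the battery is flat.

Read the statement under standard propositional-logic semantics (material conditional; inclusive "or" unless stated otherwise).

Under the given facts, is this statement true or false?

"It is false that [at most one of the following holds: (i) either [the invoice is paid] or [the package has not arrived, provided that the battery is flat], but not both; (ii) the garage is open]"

Let D = "the invoice is paid" (T), Q = "the battery is charged" (F), L = "the package has arrived" (T), N = "the garage is closed" (F).
This is ~((D xor (~Q -> ~L)) nand ~N).

~Q = ~F = T
~L = ~T = F
~Q -> ~L = T -> F = F
D xor (~Q -> ~L) = T xor F = T
~N = ~F = T
(D xor (~Q -> ~L)) nand ~N = T nand T = F
~((D xor (~Q -> ~L)) nand ~N) = ~F = T

True.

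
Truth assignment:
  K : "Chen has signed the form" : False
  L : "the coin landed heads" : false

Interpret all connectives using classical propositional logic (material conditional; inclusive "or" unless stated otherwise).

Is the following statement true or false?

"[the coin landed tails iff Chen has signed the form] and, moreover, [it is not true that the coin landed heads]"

false

This is (~L <-> K) & ~L.

~L = ~F = T
~L <-> K = T <-> F = F
~L = ~F = T
(~L <-> K) & ~L = F & T = F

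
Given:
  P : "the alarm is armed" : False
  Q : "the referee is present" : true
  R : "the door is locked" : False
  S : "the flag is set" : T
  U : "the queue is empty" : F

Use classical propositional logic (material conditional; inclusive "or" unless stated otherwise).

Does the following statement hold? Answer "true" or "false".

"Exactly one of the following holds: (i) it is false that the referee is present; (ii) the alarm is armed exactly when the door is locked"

True.

Values: Q=True, P=False, R=False.
Parsed as not Q xor (P iff R)

not Q = not True = False
P iff R = False iff False = True
not Q xor (P iff R) = False xor True = True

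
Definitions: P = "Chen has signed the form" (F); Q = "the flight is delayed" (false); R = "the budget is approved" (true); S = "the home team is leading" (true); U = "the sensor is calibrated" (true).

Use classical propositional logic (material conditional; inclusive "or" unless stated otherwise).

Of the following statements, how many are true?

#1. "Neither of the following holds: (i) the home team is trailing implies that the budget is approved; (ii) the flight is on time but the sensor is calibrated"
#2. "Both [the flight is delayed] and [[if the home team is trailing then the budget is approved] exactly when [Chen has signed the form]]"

0

#1: Formalization: (~S -> R) nor (~Q & U)

~S = ~T = F
~S -> R = F -> T = T
~Q = ~F = T
~Q & U = T & T = T
(~S -> R) nor (~Q & U) = T nor T = F
Hence #1 is false.

#2: Parsed as Q & ((~S -> R) <-> P)

~S = ~T = F
~S -> R = F -> T = T
(~S -> R) <-> P = T <-> F = F
Q & ((~S -> R) <-> P) = F & F = F
Hence #2 is false.

Count: 0.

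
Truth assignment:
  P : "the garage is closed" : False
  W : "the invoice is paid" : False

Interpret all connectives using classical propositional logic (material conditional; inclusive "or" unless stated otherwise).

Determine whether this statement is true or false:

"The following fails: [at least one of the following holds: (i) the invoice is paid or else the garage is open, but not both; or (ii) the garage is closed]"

Values: W=False, P=False.
Parsed as not ((W xor not P) or P)

not P = not False = True
W xor not P = False xor True = True
(W xor not P) or P = True or False = True
not ((W xor not P) or P) = not True = False

False.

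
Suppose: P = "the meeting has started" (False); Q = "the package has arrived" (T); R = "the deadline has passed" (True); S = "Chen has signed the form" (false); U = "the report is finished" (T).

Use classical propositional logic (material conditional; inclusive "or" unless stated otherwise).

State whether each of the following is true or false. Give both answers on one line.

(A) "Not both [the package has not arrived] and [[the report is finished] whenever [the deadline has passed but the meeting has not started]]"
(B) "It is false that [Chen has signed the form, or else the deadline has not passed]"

(A): Parsed as ~Q nand ((R & ~P) -> U)

~Q = ~T = F
~P = ~F = T
R & ~P = T & T = T
(R & ~P) -> U = T -> T = T
~Q nand ((R & ~P) -> U) = F nand T = T
So (A) is true.

(B): Parsed as ~(S | ~R)

~R = ~T = F
S | ~R = F | F = F
~(S | ~R) = ~F = T
So (B) is true.

(A) True; (B) True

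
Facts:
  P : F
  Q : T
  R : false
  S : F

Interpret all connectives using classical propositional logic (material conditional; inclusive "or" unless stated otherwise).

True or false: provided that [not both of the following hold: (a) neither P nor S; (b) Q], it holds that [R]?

True

In symbols: ((P nor S) nand Q) -> R

P nor S = False nor False = True
(P nor S) nand Q = True nand True = False
((P nor S) nand Q) -> R = False -> False = True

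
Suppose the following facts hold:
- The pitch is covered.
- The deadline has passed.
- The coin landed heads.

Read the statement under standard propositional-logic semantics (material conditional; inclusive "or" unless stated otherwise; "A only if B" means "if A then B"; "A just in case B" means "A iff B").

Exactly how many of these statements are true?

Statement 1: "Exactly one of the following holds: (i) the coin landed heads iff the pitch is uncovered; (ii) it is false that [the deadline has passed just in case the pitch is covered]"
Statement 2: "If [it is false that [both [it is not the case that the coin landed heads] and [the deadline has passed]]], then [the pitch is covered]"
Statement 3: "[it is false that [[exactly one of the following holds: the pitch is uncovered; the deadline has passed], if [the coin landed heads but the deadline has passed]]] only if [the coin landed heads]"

2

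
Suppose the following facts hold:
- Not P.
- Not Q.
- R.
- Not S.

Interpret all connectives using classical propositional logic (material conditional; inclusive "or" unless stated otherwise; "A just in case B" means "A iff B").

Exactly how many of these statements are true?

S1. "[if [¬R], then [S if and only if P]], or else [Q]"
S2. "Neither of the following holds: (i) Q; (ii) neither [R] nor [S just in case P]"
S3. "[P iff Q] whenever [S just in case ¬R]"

S1: In symbols: (~R -> (S <-> P)) | Q

~R = ~T = F
S <-> P = F <-> F = T
~R -> (S <-> P) = F -> T = T
(~R -> (S <-> P)) | Q = T | F = T
Thus S1 is true.

S2: Formalization: Q nor (R nor (S <-> P))

S <-> P = F <-> F = T
R nor (S <-> P) = T nor T = F
Q nor (R nor (S <-> P)) = F nor F = T
Thus S2 is true.

S3: This is (S <-> ~R) -> (P <-> Q).

~R = ~T = F
S <-> ~R = F <-> F = T
P <-> Q = F <-> F = T
(S <-> ~R) -> (P <-> Q) = T -> T = T
Hence S3 is true.

Count: 3.

3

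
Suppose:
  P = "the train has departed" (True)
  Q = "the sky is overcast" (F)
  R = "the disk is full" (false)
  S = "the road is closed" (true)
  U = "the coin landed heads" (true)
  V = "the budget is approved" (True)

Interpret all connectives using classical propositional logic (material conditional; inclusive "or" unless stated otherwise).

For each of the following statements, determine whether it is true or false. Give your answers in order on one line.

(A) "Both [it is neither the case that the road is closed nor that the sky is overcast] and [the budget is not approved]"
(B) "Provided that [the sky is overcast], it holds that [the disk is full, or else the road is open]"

(A): This is (S ↓ Q) ∧ ¬V.

S ↓ Q = T ↓ F = F
¬V = ¬T = F
(S ↓ Q) ∧ ¬V = F ∧ F = F
So (A) is false.

(B): Formalization: Q → (R ∨ ¬S)

¬S = ¬T = F
R ∨ ¬S = F ∨ F = F
Q → (R ∨ ¬S) = F → F = T
So (B) is true.

(A) F; (B) T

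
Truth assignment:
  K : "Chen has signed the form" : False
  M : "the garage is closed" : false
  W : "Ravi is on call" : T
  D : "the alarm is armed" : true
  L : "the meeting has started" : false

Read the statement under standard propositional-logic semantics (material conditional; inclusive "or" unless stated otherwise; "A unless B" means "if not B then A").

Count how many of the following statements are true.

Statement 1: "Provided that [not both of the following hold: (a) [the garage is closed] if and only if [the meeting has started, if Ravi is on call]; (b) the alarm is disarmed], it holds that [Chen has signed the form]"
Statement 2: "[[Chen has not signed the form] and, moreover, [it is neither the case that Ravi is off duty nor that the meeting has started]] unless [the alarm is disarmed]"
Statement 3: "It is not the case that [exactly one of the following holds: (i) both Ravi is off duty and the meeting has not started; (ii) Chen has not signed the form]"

1

Statement 1: Parsed as ((M iff (W -> L)) nand not D) -> K

W -> L = True -> False = False
M iff (W -> L) = False iff False = True
not D = not True = False
(M iff (W -> L)) nand not D = True nand False = True
((M iff (W -> L)) nand not D) -> K = True -> False = False
So Statement 1 is false.

Statement 2: In symbols: (not K and (not W nor L)) or not D

not K = not False = True
not W = not True = False
not W nor L = False nor False = True
not K and (not W nor L) = True and True = True
not D = not True = False
(not K and (not W nor L)) or not D = True or False = True
Hence Statement 2 is true.

Statement 3: Parsed as not ((not W and not L) xor not K)

not W = not True = False
not L = not False = True
not W and not L = False and True = False
not K = not False = True
(not W and not L) xor not K = False xor True = True
not ((not W and not L) xor not K) = not True = False
Hence Statement 3 is false.

1 of the 3 statements is true (Statement 2).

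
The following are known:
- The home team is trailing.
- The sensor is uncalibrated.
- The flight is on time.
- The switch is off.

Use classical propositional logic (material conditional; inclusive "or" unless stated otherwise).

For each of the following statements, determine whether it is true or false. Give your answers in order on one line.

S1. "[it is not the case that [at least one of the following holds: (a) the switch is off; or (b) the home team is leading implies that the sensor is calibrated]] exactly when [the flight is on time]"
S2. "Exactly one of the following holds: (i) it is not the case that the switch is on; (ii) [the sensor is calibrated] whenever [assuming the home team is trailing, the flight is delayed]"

S1 F; S2 F

Let U = "the switch is on" (F), V = "the home team is leading" (F), K = "the sensor is calibrated" (F), Q = "the flight is delayed" (F).

S1: In symbols: ¬(¬U ∨ (V → K)) ↔ ¬Q

¬U = ¬F = T
V → K = F → F = T
¬U ∨ (V → K) = T ∨ T = T
¬(¬U ∨ (V → K)) = ¬T = F
¬Q = ¬F = T
¬(¬U ∨ (V → K)) ↔ ¬Q = F ↔ T = F
Hence S1 is false.

S2: Parsed as ¬U ⊕ ((¬V → Q) → K)

¬U = ¬F = T
¬V = ¬F = T
¬V → Q = T → F = F
(¬V → Q) → K = F → F = T
¬U ⊕ ((¬V → Q) → K) = T ⊕ T = F
Hence S2 is false.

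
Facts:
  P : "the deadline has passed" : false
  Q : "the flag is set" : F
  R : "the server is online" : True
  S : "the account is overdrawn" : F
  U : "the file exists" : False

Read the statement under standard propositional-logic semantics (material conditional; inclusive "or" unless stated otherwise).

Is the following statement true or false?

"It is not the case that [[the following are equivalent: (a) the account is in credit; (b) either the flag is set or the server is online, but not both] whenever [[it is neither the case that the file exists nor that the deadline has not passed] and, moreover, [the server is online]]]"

False.

This is ¬(((U ↓ ¬P) ∧ R) → (¬S ↔ (Q ⊕ R))).

¬P = ¬F = T
U ↓ ¬P = F ↓ T = F
(U ↓ ¬P) ∧ R = F ∧ T = F
¬S = ¬F = T
Q ⊕ R = F ⊕ T = T
¬S ↔ (Q ⊕ R) = T ↔ T = T
((U ↓ ¬P) ∧ R) → (¬S ↔ (Q ⊕ R)) = F → T = T
¬(((U ↓ ¬P) ∧ R) → (¬S ↔ (Q ⊕ R))) = ¬T = F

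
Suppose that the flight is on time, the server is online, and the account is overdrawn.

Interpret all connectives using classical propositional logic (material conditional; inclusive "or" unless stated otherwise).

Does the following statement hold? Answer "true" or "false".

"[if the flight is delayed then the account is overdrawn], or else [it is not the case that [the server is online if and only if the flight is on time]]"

Let P = "the flight is delayed" (F), R = "the account is overdrawn" (T), Q = "the server is online" (T).
Formalization: (P → R) ∨ ¬(Q ↔ ¬P)

P → R = F → T = T
¬P = ¬F = T
Q ↔ ¬P = T ↔ T = T
¬(Q ↔ ¬P) = ¬T = F
(P → R) ∨ ¬(Q ↔ ¬P) = T ∨ F = T

True.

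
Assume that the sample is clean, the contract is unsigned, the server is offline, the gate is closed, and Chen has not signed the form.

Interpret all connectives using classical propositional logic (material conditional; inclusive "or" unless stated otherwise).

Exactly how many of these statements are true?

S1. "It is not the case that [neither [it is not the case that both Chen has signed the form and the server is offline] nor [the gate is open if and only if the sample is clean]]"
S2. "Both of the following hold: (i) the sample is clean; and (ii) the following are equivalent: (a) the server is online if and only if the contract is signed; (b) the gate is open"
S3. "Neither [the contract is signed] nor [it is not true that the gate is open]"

Let W = "Chen has signed the form" (False), N = "the server is online" (False), U = "the gate is open" (False), V = "the sample is contaminated" (False), S = "the contract is signed" (False).

S1: In symbols: not ((W nand not N) nor (U iff not V))

not N = not False = True
W nand not N = False nand True = True
not V = not False = True
U iff not V = False iff True = False
(W nand not N) nor (U iff not V) = True nor False = False
not ((W nand not N) nor (U iff not V)) = not False = True
Thus S1 is true.

S2: Formalization: not V and ((N iff S) iff U)

not V = not False = True
N iff S = False iff False = True
(N iff S) iff U = True iff False = False
not V and ((N iff S) iff U) = True and False = False
Hence S2 is false.

S3: Parsed as S nor not U

not U = not False = True
S nor not U = False nor True = False
Thus S3 is false.

1 of the 3 statements is true (S1).

1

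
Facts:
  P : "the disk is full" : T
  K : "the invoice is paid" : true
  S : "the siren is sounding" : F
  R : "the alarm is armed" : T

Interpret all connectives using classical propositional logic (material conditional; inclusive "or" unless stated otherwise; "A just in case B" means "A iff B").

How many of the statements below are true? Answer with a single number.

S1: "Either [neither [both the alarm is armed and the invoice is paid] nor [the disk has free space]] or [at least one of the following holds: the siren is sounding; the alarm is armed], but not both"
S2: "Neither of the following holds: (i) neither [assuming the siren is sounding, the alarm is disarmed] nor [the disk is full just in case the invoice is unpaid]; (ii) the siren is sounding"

2

S1: This is ((R ∧ K) ↓ ¬P) ⊕ (S ∨ R).

R ∧ K = T ∧ T = T
¬P = ¬T = F
(R ∧ K) ↓ ¬P = T ↓ F = F
S ∨ R = F ∨ T = T
((R ∧ K) ↓ ¬P) ⊕ (S ∨ R) = F ⊕ T = T
Hence S1 is true.

S2: This is ((S → ¬R) ↓ (P ↔ ¬K)) ↓ S.

¬R = ¬T = F
S → ¬R = F → F = T
¬K = ¬T = F
P ↔ ¬K = T ↔ F = F
(S → ¬R) ↓ (P ↔ ¬K) = T ↓ F = F
((S → ¬R) ↓ (P ↔ ¬K)) ↓ S = F ↓ F = T
So S2 is true.

Count: 2.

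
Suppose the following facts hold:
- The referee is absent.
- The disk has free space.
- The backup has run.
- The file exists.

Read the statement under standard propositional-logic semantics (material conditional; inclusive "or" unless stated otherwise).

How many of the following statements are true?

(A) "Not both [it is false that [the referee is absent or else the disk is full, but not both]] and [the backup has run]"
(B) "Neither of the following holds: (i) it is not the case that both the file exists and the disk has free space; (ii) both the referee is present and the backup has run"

Let P = "the referee is present" (F), Q = "the disk is full" (F), R = "the backup has run" (T), S = "the file exists" (T).

(A): In symbols: ¬(¬P ⊕ Q) ↑ R

¬P = ¬F = T
¬P ⊕ Q = T ⊕ F = T
¬(¬P ⊕ Q) = ¬T = F
¬(¬P ⊕ Q) ↑ R = F ↑ T = T
Thus (A) is true.

(B): Parsed as (S ↑ ¬Q) ↓ (P ∧ R)

¬Q = ¬F = T
S ↑ ¬Q = T ↑ T = F
P ∧ R = F ∧ T = F
(S ↑ ¬Q) ↓ (P ∧ R) = F ↓ F = T
Thus (B) is true.

True statements: 2 ((A), (B)).

2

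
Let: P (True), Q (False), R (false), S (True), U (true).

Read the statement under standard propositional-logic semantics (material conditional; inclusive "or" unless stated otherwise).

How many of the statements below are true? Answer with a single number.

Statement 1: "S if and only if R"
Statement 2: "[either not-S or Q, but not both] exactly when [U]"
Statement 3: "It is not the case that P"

0

Statement 1: Parsed as S ↔ R

S ↔ R = T ↔ F = F
Hence Statement 1 is false.

Statement 2: This is (¬S ⊕ Q) ↔ U.

¬S = ¬T = F
¬S ⊕ Q = F ⊕ F = F
(¬S ⊕ Q) ↔ U = F ↔ T = F
Hence Statement 2 is false.

Statement 3: This is ¬P.

¬P = ¬T = F
Thus Statement 3 is false.

True statements: 0 (none).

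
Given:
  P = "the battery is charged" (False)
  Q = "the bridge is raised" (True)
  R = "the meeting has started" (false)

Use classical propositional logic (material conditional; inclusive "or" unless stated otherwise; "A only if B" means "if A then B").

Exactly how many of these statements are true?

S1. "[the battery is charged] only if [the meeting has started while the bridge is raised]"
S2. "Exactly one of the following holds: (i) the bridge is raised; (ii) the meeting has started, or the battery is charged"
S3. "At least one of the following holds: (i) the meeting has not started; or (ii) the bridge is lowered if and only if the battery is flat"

3

S1: Formalization: P -> (R & Q)

R & Q = F & T = F
P -> (R & Q) = F -> F = T
Thus S1 is true.

S2: In symbols: Q xor (R | P)

R | P = F | F = F
Q xor (R | P) = T xor F = T
Hence S2 is true.

S3: In symbols: ~R | (~Q <-> ~P)

~R = ~F = T
~Q = ~T = F
~P = ~F = T
~Q <-> ~P = F <-> T = F
~R | (~Q <-> ~P) = T | F = T
So S3 is true.

Count: 3.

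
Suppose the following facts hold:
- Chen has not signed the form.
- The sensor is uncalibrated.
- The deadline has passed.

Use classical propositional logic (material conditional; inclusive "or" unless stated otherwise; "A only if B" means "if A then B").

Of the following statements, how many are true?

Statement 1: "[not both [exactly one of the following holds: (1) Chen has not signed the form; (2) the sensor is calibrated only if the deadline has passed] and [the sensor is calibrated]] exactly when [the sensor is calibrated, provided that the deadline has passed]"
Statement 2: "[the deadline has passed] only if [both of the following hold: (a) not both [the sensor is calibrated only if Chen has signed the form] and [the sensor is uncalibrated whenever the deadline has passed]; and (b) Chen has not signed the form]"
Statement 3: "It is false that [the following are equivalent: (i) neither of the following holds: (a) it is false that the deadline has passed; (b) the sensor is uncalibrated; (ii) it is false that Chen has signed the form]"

Let Q = "Chen has signed the form" (F), N = "the sensor is calibrated" (F), V = "the deadline has passed" (T).

Statement 1: This is ((~Q xor (N -> V)) nand N) <-> (V -> N).

~Q = ~F = T
N -> V = F -> T = T
~Q xor (N -> V) = T xor T = F
(~Q xor (N -> V)) nand N = F nand F = T
V -> N = T -> F = F
((~Q xor (N -> V)) nand N) <-> (V -> N) = T <-> F = F
Thus Statement 1 is false.

Statement 2: Formalization: V -> (((N -> Q) nand (V -> ~N)) & ~Q)

N -> Q = F -> F = T
~N = ~F = T
V -> ~N = T -> T = T
(N -> Q) nand (V -> ~N) = T nand T = F
~Q = ~F = T
((N -> Q) nand (V -> ~N)) & ~Q = F & T = F
V -> (((N -> Q) nand (V -> ~N)) & ~Q) = T -> F = F
So Statement 2 is false.

Statement 3: Formalization: ~((~V nor ~N) <-> ~Q)

~V = ~T = F
~N = ~F = T
~V nor ~N = F nor T = F
~Q = ~F = T
(~V nor ~N) <-> ~Q = F <-> T = F
~((~V nor ~N) <-> ~Q) = ~F = T
Hence Statement 3 is true.

True statements: 1 (Statement 3).

1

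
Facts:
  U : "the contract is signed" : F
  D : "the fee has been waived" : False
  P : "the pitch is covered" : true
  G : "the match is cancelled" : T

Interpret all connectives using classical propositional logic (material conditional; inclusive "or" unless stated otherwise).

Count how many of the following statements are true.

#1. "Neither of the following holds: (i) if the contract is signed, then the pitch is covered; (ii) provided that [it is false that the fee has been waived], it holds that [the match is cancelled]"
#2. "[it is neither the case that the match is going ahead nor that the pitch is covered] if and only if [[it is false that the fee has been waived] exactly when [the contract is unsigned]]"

0

#1: Parsed as (U → P) ↓ (¬D → G)

U → P = F → T = T
¬D = ¬F = T
¬D → G = T → T = T
(U → P) ↓ (¬D → G) = T ↓ T = F
Hence #1 is false.

#2: Formalization: (¬G ↓ P) ↔ (¬D ↔ ¬U)

¬G = ¬T = F
¬G ↓ P = F ↓ T = F
¬D = ¬F = T
¬U = ¬F = T
¬D ↔ ¬U = T ↔ T = T
(¬G ↓ P) ↔ (¬D ↔ ¬U) = F ↔ T = F
Thus #2 is false.

Count: 0.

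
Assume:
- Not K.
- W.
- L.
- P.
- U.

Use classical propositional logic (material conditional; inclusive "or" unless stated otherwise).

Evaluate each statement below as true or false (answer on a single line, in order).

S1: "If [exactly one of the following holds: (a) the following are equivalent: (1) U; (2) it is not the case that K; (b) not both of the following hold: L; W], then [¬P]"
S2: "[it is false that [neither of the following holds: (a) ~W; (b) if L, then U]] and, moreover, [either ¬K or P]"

S1 False, S2 True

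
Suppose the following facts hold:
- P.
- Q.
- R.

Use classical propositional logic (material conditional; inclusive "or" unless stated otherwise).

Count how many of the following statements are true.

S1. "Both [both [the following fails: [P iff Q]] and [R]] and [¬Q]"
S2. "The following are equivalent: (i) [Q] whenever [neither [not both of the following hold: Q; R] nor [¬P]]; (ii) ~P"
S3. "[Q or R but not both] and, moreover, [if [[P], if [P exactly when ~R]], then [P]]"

0

S1: In symbols: (not (P iff Q) and R) and not Q

P iff Q = True iff True = True
not (P iff Q) = not True = False
not (P iff Q) and R = False and True = False
not Q = not True = False
(not (P iff Q) and R) and not Q = False and False = False
Hence S1 is false.

S2: In symbols: (((Q nand R) nor not P) -> Q) iff not P

Q nand R = True nand True = False
not P = not True = False
(Q nand R) nor not P = False nor False = True
((Q nand R) nor not P) -> Q = True -> True = True
not P = not True = False
(((Q nand R) nor not P) -> Q) iff not P = True iff False = False
So S2 is false.

S3: Formalization: (Q xor R) and (((P iff not R) -> P) -> P)

Q xor R = True xor True = False
not R = not True = False
P iff not R = True iff False = False
(P iff not R) -> P = False -> True = True
((P iff not R) -> P) -> P = True -> True = True
(Q xor R) and (((P iff not R) -> P) -> P) = False and True = False
So S3 is false.

0 of the 3 statements are true (none).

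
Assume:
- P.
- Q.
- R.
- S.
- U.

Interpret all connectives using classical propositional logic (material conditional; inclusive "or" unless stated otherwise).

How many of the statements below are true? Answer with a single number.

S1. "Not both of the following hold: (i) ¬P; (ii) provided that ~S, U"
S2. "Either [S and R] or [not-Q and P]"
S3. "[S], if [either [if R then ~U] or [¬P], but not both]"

3

S1: Formalization: ¬P ↑ (¬S → U)

¬P = ¬T = F
¬S = ¬T = F
¬S → U = F → T = T
¬P ↑ (¬S → U) = F ↑ T = T
Thus S1 is true.

S2: Formalization: (S ∧ R) ∨ (¬Q ∧ P)

S ∧ R = T ∧ T = T
¬Q = ¬T = F
¬Q ∧ P = F ∧ T = F
(S ∧ R) ∨ (¬Q ∧ P) = T ∨ F = T
Hence S2 is true.

S3: In symbols: ((R → ¬U) ⊕ ¬P) → S

¬U = ¬T = F
R → ¬U = T → F = F
¬P = ¬T = F
(R → ¬U) ⊕ ¬P = F ⊕ F = F
((R → ¬U) ⊕ ¬P) → S = F → T = T
Hence S3 is true.

3 of the 3 statements are true (S1, S2, S3).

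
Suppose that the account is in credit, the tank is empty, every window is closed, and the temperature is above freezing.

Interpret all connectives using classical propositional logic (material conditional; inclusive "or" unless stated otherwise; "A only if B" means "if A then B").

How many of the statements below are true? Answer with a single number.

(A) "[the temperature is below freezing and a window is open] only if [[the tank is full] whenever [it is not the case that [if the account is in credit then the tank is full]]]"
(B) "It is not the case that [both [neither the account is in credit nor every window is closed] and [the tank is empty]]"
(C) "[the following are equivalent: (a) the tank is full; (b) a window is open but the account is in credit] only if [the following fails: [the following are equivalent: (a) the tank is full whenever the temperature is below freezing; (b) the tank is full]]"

3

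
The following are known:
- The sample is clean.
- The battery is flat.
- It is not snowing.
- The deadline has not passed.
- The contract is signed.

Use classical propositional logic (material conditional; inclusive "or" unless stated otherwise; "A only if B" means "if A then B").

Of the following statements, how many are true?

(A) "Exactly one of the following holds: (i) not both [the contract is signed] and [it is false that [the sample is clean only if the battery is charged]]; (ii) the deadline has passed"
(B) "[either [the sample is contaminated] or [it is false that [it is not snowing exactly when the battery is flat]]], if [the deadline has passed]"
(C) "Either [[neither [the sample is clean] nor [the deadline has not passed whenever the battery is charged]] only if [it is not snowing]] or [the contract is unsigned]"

2

Let V = "the contract is signed" (True), P = "the sample is contaminated" (False), L = "the battery is charged" (False), Q = "the deadline has passed" (False), R = "it is snowing" (False).

(A): In symbols: (V nand not (not P -> L)) xor Q

not P = not False = True
not P -> L = True -> False = False
not (not P -> L) = not False = True
V nand not (not P -> L) = True nand True = False
(V nand not (not P -> L)) xor Q = False xor False = False
Thus (A) is false.

(B): Formalization: Q -> (P or not (not R iff not L))

not R = not False = True
not L = not False = True
not R iff not L = True iff True = True
not (not R iff not L) = not True = False
P or not (not R iff not L) = False or False = False
Q -> (P or not (not R iff not L)) = False -> False = True
Hence (B) is true.

(C): This is ((not P nor (L -> not Q)) -> not R) or not V.

not P = not False = True
not Q = not False = True
L -> not Q = False -> True = True
not P nor (L -> not Q) = True nor True = False
not R = not False = True
(not P nor (L -> not Q)) -> not R = False -> True = True
not V = not True = False
((not P nor (L -> not Q)) -> not R) or not V = True or False = True
So (C) is true.

True statements: 2.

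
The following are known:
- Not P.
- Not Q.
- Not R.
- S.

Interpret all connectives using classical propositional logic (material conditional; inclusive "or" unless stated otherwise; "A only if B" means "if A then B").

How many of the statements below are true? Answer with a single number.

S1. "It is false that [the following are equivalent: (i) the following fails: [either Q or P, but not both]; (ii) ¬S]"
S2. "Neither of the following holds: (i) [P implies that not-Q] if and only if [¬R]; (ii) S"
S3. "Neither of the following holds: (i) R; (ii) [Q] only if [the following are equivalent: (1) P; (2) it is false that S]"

S1: Formalization: ¬(¬(Q ⊕ P) ↔ ¬S)

Q ⊕ P = F ⊕ F = F
¬(Q ⊕ P) = ¬F = T
¬S = ¬T = F
¬(Q ⊕ P) ↔ ¬S = T ↔ F = F
¬(¬(Q ⊕ P) ↔ ¬S) = ¬F = T
Thus S1 is true.

S2: In symbols: ((P → ¬Q) ↔ ¬R) ↓ S

¬Q = ¬F = T
P → ¬Q = F → T = T
¬R = ¬F = T
(P → ¬Q) ↔ ¬R = T ↔ T = T
((P → ¬Q) ↔ ¬R) ↓ S = T ↓ T = F
Hence S2 is false.

S3: In symbols: R ↓ (Q → (P ↔ ¬S))

¬S = ¬T = F
P ↔ ¬S = F ↔ F = T
Q → (P ↔ ¬S) = F → T = T
R ↓ (Q → (P ↔ ¬S)) = F ↓ T = F
Hence S3 is false.

True statements: 1.

1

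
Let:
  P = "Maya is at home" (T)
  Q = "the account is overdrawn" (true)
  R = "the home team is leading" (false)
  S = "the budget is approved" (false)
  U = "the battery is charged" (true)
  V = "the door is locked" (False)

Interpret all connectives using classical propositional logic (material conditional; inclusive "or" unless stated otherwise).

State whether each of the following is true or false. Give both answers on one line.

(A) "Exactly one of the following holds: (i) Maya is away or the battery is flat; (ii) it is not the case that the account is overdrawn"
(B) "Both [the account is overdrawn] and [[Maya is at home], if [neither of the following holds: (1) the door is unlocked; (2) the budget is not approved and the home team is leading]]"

(A): Formalization: (~P | ~U) xor ~Q

~P = ~T = F
~U = ~T = F
~P | ~U = F | F = F
~Q = ~T = F
(~P | ~U) xor ~Q = F xor F = F
Thus (A) is false.

(B): In symbols: Q & ((~V nor (~S & R)) -> P)

~V = ~F = T
~S = ~F = T
~S & R = T & F = F
~V nor (~S & R) = T nor F = F
(~V nor (~S & R)) -> P = F -> T = T
Q & ((~V nor (~S & R)) -> P) = T & T = T
Hence (B) is true.

(A) false, (B) true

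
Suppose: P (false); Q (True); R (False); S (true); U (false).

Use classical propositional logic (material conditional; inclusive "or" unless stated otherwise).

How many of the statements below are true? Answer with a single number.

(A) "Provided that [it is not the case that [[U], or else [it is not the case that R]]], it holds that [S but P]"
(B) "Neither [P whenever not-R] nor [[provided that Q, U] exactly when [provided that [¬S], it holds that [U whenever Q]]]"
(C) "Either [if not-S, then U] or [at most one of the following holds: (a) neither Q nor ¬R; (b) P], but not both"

2

(A): This is not (U or not R) -> (S and P).

not R = not False = True
U or not R = False or True = True
not (U or not R) = not True = False
S and P = True and False = False
not (U or not R) -> (S and P) = False -> False = True
Thus (A) is true.

(B): This is (not R -> P) nor ((Q -> U) iff (not S -> (Q -> U))).

not R = not False = True
not R -> P = True -> False = False
Q -> U = True -> False = False
not S = not True = False
Q -> U = True -> False = False
not S -> (Q -> U) = False -> False = True
(Q -> U) iff (not S -> (Q -> U)) = False iff True = False
(not R -> P) nor ((Q -> U) iff (not S -> (Q -> U))) = False nor False = True
Hence (B) is true.

(C): Parsed as (not S -> U) xor ((Q nor not R) nand P)

not S = not True = False
not S -> U = False -> False = True
not R = not False = True
Q nor not R = True nor True = False
(Q nor not R) nand P = False nand False = True
(not S -> U) xor ((Q nor not R) nand P) = True xor True = False
Thus (C) is false.

Count: 2.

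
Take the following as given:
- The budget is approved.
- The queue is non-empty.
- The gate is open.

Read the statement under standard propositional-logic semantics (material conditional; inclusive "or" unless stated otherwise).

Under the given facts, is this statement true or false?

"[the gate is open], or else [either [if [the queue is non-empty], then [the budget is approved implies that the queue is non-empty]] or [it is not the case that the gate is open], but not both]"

Let V = "the gate is open" (T), R = "the queue is empty" (F), P = "the budget is approved" (T).
Formalization: V ∨ ((¬R → (P → ¬R)) ⊕ ¬V)

¬R = ¬F = T
¬R = ¬F = T
P → ¬R = T → T = T
¬R → (P → ¬R) = T → T = T
¬V = ¬T = F
(¬R → (P → ¬R)) ⊕ ¬V = T ⊕ F = T
V ∨ ((¬R → (P → ¬R)) ⊕ ¬V) = T ∨ T = T

The statement is true.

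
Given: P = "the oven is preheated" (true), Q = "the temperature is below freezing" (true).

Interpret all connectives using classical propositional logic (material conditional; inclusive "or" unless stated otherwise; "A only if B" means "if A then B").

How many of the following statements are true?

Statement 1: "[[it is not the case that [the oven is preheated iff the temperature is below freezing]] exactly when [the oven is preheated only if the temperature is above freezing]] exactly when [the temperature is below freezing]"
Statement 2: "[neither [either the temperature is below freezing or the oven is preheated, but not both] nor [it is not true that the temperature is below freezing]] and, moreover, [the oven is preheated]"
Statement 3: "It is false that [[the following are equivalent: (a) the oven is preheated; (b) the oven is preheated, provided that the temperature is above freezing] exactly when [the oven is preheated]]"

Statement 1: Parsed as (not (P iff Q) iff (P -> not Q)) iff Q

P iff Q = True iff True = True
not (P iff Q) = not True = False
not Q = not True = False
P -> not Q = True -> False = False
not (P iff Q) iff (P -> not Q) = False iff False = True
(not (P iff Q) iff (P -> not Q)) iff Q = True iff True = True
Hence Statement 1 is true.

Statement 2: This is ((Q xor P) nor not Q) and P.

Q xor P = True xor True = False
not Q = not True = False
(Q xor P) nor not Q = False nor False = True
((Q xor P) nor not Q) and P = True and True = True
So Statement 2 is true.

Statement 3: Formalization: not ((P iff (not Q -> P)) iff P)

not Q = not True = False
not Q -> P = False -> True = True
P iff (not Q -> P) = True iff True = True
(P iff (not Q -> P)) iff P = True iff True = True
not ((P iff (not Q -> P)) iff P) = not True = False
Thus Statement 3 is false.

True statements: 2 (Statement 1, Statement 2).

2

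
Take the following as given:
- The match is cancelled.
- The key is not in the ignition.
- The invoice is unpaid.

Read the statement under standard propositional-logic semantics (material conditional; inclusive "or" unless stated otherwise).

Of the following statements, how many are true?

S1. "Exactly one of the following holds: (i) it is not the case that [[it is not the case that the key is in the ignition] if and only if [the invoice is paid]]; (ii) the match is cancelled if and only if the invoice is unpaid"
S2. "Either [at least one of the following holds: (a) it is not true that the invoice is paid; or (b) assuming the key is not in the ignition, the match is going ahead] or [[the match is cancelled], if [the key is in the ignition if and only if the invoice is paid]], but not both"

Let K = "the key is in the ignition" (F), H = "the invoice is paid" (F), Q = "the match is cancelled" (T).

S1: This is ~(~K <-> H) xor (Q <-> ~H).

~K = ~F = T
~K <-> H = T <-> F = F
~(~K <-> H) = ~F = T
~H = ~F = T
Q <-> ~H = T <-> T = T
~(~K <-> H) xor (Q <-> ~H) = T xor T = F
Thus S1 is false.

S2: In symbols: (~H | (~K -> ~Q)) xor ((K <-> H) -> Q)

~H = ~F = T
~K = ~F = T
~Q = ~T = F
~K -> ~Q = T -> F = F
~H | (~K -> ~Q) = T | F = T
K <-> H = F <-> F = T
(K <-> H) -> Q = T -> T = T
(~H | (~K -> ~Q)) xor ((K <-> H) -> Q) = T xor T = F
Hence S2 is false.

True statements: 0 (none).

0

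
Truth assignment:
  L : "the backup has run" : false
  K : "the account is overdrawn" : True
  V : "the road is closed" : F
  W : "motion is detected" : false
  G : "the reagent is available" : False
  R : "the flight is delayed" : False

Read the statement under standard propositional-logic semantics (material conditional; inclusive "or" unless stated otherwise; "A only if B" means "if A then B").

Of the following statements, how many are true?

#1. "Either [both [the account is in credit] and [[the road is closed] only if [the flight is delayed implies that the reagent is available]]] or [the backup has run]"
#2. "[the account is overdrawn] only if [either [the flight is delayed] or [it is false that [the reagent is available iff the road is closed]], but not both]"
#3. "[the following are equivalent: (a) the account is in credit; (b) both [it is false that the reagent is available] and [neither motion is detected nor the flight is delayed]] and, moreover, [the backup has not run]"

#1: Formalization: (~K & (V -> (R -> G))) | L

~K = ~T = F
R -> G = F -> F = T
V -> (R -> G) = F -> T = T
~K & (V -> (R -> G)) = F & T = F
(~K & (V -> (R -> G))) | L = F | F = F
Hence #1 is false.

#2: In symbols: K -> (R xor ~(G <-> V))

G <-> V = F <-> F = T
~(G <-> V) = ~T = F
R xor ~(G <-> V) = F xor F = F
K -> (R xor ~(G <-> V)) = T -> F = F
Hence #2 is false.

#3: Parsed as (~K <-> (~G & (W nor R))) & ~L

~K = ~T = F
~G = ~F = T
W nor R = F nor F = T
~G & (W nor R) = T & T = T
~K <-> (~G & (W nor R)) = F <-> T = F
~L = ~F = T
(~K <-> (~G & (W nor R))) & ~L = F & T = F
Hence #3 is false.

Count: 0.

0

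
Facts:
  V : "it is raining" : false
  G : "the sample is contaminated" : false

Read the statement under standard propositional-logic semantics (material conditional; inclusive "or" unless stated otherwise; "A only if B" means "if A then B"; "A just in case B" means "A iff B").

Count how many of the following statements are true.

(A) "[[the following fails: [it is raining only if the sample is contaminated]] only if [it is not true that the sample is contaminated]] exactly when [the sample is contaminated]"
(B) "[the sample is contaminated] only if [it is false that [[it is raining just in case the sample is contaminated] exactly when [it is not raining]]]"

1

(A): Parsed as (~(V -> G) -> ~G) <-> G

V -> G = F -> F = T
~(V -> G) = ~T = F
~G = ~F = T
~(V -> G) -> ~G = F -> T = T
(~(V -> G) -> ~G) <-> G = T <-> F = F
So (A) is false.

(B): Formalization: G -> ~((V <-> G) <-> ~V)

V <-> G = F <-> F = T
~V = ~F = T
(V <-> G) <-> ~V = T <-> T = T
~((V <-> G) <-> ~V) = ~T = F
G -> ~((V <-> G) <-> ~V) = F -> F = T
Thus (B) is true.

1 of the 2 statements is true.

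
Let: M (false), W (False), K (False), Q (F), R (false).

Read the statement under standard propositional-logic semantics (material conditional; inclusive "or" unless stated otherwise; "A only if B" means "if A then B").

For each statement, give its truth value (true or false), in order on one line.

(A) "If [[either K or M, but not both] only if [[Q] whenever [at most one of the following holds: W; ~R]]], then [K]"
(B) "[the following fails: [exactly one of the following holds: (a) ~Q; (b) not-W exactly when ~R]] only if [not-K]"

(A): In symbols: ((K xor M) -> ((W nand ~R) -> Q)) -> K

K xor M = F xor F = F
~R = ~F = T
W nand ~R = F nand T = T
(W nand ~R) -> Q = T -> F = F
(K xor M) -> ((W nand ~R) -> Q) = F -> F = T
((K xor M) -> ((W nand ~R) -> Q)) -> K = T -> F = F
Hence (A) is false.

(B): Formalization: ~(~Q xor (~W <-> ~R)) -> ~K

~Q = ~F = T
~W = ~F = T
~R = ~F = T
~W <-> ~R = T <-> T = T
~Q xor (~W <-> ~R) = T xor T = F
~(~Q xor (~W <-> ~R)) = ~F = T
~K = ~F = T
~(~Q xor (~W <-> ~R)) -> ~K = T -> T = T
Hence (B) is true.

(A) False; (B) True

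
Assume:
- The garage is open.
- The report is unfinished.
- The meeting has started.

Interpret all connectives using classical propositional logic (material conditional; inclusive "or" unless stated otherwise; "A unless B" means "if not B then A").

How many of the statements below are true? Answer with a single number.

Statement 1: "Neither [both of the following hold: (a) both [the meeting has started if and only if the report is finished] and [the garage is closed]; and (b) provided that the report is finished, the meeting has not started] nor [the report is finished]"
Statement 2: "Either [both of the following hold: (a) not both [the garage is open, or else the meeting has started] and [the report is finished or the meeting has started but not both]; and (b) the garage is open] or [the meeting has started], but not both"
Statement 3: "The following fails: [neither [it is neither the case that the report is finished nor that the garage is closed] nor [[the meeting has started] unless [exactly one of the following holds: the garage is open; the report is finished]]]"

Let K = "the meeting has started" (True), Q = "the report is finished" (False), S = "the garage is closed" (False).

Statement 1: In symbols: (((K iff Q) and S) and (Q -> not K)) nor Q

K iff Q = True iff False = False
(K iff Q) and S = False and False = False
not K = not True = False
Q -> not K = False -> False = True
((K iff Q) and S) and (Q -> not K) = False and True = False
(((K iff Q) and S) and (Q -> not K)) nor Q = False nor False = True
Hence Statement 1 is true.

Statement 2: Parsed as (((not S or K) nand (Q xor K)) and not S) xor K

not S = not False = True
not S or K = True or True = True
Q xor K = False xor True = True
(not S or K) nand (Q xor K) = True nand True = False
not S = not False = True
((not S or K) nand (Q xor K)) and not S = False and True = False
(((not S or K) nand (Q xor K)) and not S) xor K = False xor True = True
Thus Statement 2 is true.

Statement 3: This is not ((Q nor S) nor (K or (not S xor Q))).

Q nor S = False nor False = True
not S = not False = True
not S xor Q = True xor False = True
K or (not S xor Q) = True or True = True
(Q nor S) nor (K or (not S xor Q)) = True nor True = False
not ((Q nor S) nor (K or (not S xor Q))) = not False = True
Hence Statement 3 is true.

3 of the 3 statements are true (Statement 1, Statement 2, Statement 3).

3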